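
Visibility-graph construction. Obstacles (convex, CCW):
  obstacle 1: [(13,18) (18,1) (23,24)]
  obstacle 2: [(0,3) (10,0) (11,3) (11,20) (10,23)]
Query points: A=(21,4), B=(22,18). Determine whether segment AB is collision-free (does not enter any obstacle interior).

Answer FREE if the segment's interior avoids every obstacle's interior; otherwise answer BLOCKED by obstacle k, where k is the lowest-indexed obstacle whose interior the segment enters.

Obstacle 1 [(13,18) (18,1) (23,24)]:
  edge (13,18)–(18,1): clear
  edge (18,1)–(23,24): clear
  edge (23,24)–(13,18): clear
  midpoint (43/2,11) outside
  → clear
Obstacle 2 [(0,3) (10,0) (11,3) (11,20) (10,23)]:
  edge (0,3)–(10,0): clear
  edge (10,0)–(11,3): clear
  edge (11,3)–(11,20): clear
  edge (11,20)–(10,23): clear
  edge (10,23)–(0,3): clear
  midpoint (43/2,11) outside
  → clear

FREE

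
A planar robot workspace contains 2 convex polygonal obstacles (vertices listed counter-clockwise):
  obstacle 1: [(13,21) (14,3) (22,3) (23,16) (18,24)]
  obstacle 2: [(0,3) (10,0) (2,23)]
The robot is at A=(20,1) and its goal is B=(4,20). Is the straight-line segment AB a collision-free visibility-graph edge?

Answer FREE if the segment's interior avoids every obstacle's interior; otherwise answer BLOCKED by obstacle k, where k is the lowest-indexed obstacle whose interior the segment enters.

BLOCKED by obstacle 1

Obstacle 1 [(13,21) (14,3) (22,3) (23,16) (18,24)]:
  edge (13,21)–(14,3): crosses AB
  edge (14,3)–(22,3): crosses AB
  edge (22,3)–(23,16): clear
  edge (23,16)–(18,24): clear
  edge (18,24)–(13,21): clear
  → BLOCKED
Obstacle 2 [(0,3) (10,0) (2,23)]:
  edge (0,3)–(10,0): clear
  edge (10,0)–(2,23): clear
  edge (2,23)–(0,3): clear
  midpoint (12,21/2) outside
  → clear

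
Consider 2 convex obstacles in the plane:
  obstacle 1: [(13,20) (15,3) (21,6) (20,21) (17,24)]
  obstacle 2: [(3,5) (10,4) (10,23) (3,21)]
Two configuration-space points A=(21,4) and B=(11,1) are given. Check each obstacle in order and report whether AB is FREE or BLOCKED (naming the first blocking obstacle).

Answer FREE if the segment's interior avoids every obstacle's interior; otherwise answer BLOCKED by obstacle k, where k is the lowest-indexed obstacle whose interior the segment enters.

Obstacle 1 [(13,20) (15,3) (21,6) (20,21) (17,24)]:
  edge (13,20)–(15,3): clear
  edge (15,3)–(21,6): clear
  edge (21,6)–(20,21): clear
  edge (20,21)–(17,24): clear
  edge (17,24)–(13,20): clear
  midpoint (16,5/2) outside
  → clear
Obstacle 2 [(3,5) (10,4) (10,23) (3,21)]:
  edge (3,5)–(10,4): clear
  edge (10,4)–(10,23): clear
  edge (10,23)–(3,21): clear
  edge (3,21)–(3,5): clear
  midpoint (16,5/2) outside
  → clear

FREE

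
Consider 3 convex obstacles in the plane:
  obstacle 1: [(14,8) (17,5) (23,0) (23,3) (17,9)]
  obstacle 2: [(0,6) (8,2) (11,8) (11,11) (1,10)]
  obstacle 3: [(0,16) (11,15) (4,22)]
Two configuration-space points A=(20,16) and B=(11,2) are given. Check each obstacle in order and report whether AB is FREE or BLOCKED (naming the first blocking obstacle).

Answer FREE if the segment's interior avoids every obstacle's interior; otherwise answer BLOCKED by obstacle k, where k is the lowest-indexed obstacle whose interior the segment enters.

Obstacle 1 [(14,8) (17,5) (23,0) (23,3) (17,9)]:
  edge (14,8)–(17,5): crosses AB
  edge (17,5)–(23,0): clear
  edge (23,0)–(23,3): clear
  edge (23,3)–(17,9): clear
  edge (17,9)–(14,8): crosses AB
  → BLOCKED
Obstacle 2 [(0,6) (8,2) (11,8) (11,11) (1,10)]:
  edge (0,6)–(8,2): clear
  edge (8,2)–(11,8): clear
  edge (11,8)–(11,11): clear
  edge (11,11)–(1,10): clear
  edge (1,10)–(0,6): clear
  midpoint (31/2,9) outside
  → clear
Obstacle 3 [(0,16) (11,15) (4,22)]:
  edge (0,16)–(11,15): clear
  edge (11,15)–(4,22): clear
  edge (4,22)–(0,16): clear
  midpoint (31/2,9) outside
  → clear

BLOCKED by obstacle 1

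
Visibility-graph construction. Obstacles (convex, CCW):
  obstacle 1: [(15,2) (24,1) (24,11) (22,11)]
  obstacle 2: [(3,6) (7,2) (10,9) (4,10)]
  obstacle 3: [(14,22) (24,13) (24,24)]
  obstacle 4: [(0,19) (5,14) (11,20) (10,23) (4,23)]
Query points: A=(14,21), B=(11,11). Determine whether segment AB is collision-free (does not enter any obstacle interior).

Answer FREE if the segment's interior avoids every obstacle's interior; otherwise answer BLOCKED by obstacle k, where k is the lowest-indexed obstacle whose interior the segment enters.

Obstacle 1 [(15,2) (24,1) (24,11) (22,11)]:
  edge (15,2)–(24,1): clear
  edge (24,1)–(24,11): clear
  edge (24,11)–(22,11): clear
  edge (22,11)–(15,2): clear
  midpoint (25/2,16) outside
  → clear
Obstacle 2 [(3,6) (7,2) (10,9) (4,10)]:
  edge (3,6)–(7,2): clear
  edge (7,2)–(10,9): clear
  edge (10,9)–(4,10): clear
  edge (4,10)–(3,6): clear
  midpoint (25/2,16) outside
  → clear
Obstacle 3 [(14,22) (24,13) (24,24)]:
  edge (14,22)–(24,13): clear
  edge (24,13)–(24,24): clear
  edge (24,24)–(14,22): clear
  midpoint (25/2,16) outside
  → clear
Obstacle 4 [(0,19) (5,14) (11,20) (10,23) (4,23)]:
  edge (0,19)–(5,14): clear
  edge (5,14)–(11,20): clear
  edge (11,20)–(10,23): clear
  edge (10,23)–(4,23): clear
  edge (4,23)–(0,19): clear
  midpoint (25/2,16) outside
  → clear

FREE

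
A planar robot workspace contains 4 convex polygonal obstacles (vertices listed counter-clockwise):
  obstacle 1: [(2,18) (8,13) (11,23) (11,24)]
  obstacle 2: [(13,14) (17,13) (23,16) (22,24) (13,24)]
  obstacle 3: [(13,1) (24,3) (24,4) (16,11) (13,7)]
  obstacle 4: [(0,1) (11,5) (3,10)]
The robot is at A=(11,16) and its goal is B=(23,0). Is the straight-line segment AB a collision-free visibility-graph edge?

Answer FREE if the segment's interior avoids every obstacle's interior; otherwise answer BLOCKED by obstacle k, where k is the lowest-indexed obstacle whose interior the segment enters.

BLOCKED by obstacle 3

Obstacle 1 [(2,18) (8,13) (11,23) (11,24)]:
  edge (2,18)–(8,13): clear
  edge (8,13)–(11,23): clear
  edge (11,23)–(11,24): clear
  edge (11,24)–(2,18): clear
  midpoint (17,8) outside
  → clear
Obstacle 2 [(13,14) (17,13) (23,16) (22,24) (13,24)]:
  edge (13,14)–(17,13): clear
  edge (17,13)–(23,16): clear
  edge (23,16)–(22,24): clear
  edge (22,24)–(13,24): clear
  edge (13,24)–(13,14): clear
  midpoint (17,8) outside
  → clear
Obstacle 3 [(13,1) (24,3) (24,4) (16,11) (13,7)]:
  edge (13,1)–(24,3): crosses AB
  edge (24,3)–(24,4): clear
  edge (24,4)–(16,11): clear
  edge (16,11)–(13,7): crosses AB
  edge (13,7)–(13,1): clear
  → BLOCKED
Obstacle 4 [(0,1) (11,5) (3,10)]:
  edge (0,1)–(11,5): clear
  edge (11,5)–(3,10): clear
  edge (3,10)–(0,1): clear
  midpoint (17,8) outside
  → clear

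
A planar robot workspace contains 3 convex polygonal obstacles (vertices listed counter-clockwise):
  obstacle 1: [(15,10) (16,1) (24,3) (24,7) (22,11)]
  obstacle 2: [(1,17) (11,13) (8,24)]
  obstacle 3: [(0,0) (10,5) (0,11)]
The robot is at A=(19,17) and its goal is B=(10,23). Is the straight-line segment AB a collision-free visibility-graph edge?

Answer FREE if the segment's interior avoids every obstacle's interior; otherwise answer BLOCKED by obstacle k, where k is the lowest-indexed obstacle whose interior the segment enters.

Obstacle 1 [(15,10) (16,1) (24,3) (24,7) (22,11)]:
  edge (15,10)–(16,1): clear
  edge (16,1)–(24,3): clear
  edge (24,3)–(24,7): clear
  edge (24,7)–(22,11): clear
  edge (22,11)–(15,10): clear
  midpoint (29/2,20) outside
  → clear
Obstacle 2 [(1,17) (11,13) (8,24)]:
  edge (1,17)–(11,13): clear
  edge (11,13)–(8,24): clear
  edge (8,24)–(1,17): clear
  midpoint (29/2,20) outside
  → clear
Obstacle 3 [(0,0) (10,5) (0,11)]:
  edge (0,0)–(10,5): clear
  edge (10,5)–(0,11): clear
  edge (0,11)–(0,0): clear
  midpoint (29/2,20) outside
  → clear

FREE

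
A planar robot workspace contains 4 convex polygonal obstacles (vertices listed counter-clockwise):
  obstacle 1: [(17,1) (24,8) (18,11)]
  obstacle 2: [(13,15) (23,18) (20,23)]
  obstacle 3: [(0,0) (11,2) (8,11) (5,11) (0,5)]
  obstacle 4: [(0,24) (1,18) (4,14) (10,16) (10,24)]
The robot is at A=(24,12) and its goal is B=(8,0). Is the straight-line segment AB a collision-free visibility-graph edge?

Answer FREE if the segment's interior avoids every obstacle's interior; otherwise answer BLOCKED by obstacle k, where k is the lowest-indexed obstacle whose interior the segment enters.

Obstacle 1 [(17,1) (24,8) (18,11)]:
  edge (17,1)–(24,8): clear
  edge (24,8)–(18,11): crosses AB
  edge (18,11)–(17,1): crosses AB
  → BLOCKED
Obstacle 2 [(13,15) (23,18) (20,23)]:
  edge (13,15)–(23,18): clear
  edge (23,18)–(20,23): clear
  edge (20,23)–(13,15): clear
  midpoint (16,6) outside
  → clear
Obstacle 3 [(0,0) (11,2) (8,11) (5,11) (0,5)]:
  edge (0,0)–(11,2): crosses AB
  edge (11,2)–(8,11): crosses AB
  edge (8,11)–(5,11): clear
  edge (5,11)–(0,5): clear
  edge (0,5)–(0,0): clear
  → BLOCKED
Obstacle 4 [(0,24) (1,18) (4,14) (10,16) (10,24)]:
  edge (0,24)–(1,18): clear
  edge (1,18)–(4,14): clear
  edge (4,14)–(10,16): clear
  edge (10,16)–(10,24): clear
  edge (10,24)–(0,24): clear
  midpoint (16,6) outside
  → clear

BLOCKED by obstacle 1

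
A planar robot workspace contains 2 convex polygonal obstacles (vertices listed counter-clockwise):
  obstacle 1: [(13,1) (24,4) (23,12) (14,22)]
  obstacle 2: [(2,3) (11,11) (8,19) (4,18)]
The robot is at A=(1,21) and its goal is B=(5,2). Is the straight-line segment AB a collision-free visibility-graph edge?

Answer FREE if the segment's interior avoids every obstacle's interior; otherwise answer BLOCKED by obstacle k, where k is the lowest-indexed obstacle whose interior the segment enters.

BLOCKED by obstacle 2

Obstacle 1 [(13,1) (24,4) (23,12) (14,22)]:
  edge (13,1)–(24,4): clear
  edge (24,4)–(23,12): clear
  edge (23,12)–(14,22): clear
  edge (14,22)–(13,1): clear
  midpoint (3,23/2) outside
  → clear
Obstacle 2 [(2,3) (11,11) (8,19) (4,18)]:
  edge (2,3)–(11,11): crosses AB
  edge (11,11)–(8,19): clear
  edge (8,19)–(4,18): clear
  edge (4,18)–(2,3): crosses AB
  → BLOCKED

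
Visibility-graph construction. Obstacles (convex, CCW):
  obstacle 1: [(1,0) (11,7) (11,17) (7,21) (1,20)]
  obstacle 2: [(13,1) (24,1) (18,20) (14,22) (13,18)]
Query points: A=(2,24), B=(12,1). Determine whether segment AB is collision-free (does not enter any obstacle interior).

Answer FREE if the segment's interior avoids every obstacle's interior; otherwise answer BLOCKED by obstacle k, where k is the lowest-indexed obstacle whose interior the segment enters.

Obstacle 1 [(1,0) (11,7) (11,17) (7,21) (1,20)]:
  edge (1,0)–(11,7): crosses AB
  edge (11,7)–(11,17): clear
  edge (11,17)–(7,21): clear
  edge (7,21)–(1,20): crosses AB
  edge (1,20)–(1,0): clear
  → BLOCKED
Obstacle 2 [(13,1) (24,1) (18,20) (14,22) (13,18)]:
  edge (13,1)–(24,1): clear
  edge (24,1)–(18,20): clear
  edge (18,20)–(14,22): clear
  edge (14,22)–(13,18): clear
  edge (13,18)–(13,1): clear
  midpoint (7,25/2) outside
  → clear

BLOCKED by obstacle 1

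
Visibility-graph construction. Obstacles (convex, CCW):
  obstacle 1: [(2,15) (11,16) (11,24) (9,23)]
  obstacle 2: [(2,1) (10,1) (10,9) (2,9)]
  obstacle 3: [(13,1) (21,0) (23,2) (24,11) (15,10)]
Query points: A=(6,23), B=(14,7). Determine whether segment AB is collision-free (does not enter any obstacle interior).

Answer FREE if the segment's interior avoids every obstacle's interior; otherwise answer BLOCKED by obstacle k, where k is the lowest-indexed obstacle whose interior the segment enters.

Obstacle 1 [(2,15) (11,16) (11,24) (9,23)]:
  edge (2,15)–(11,16): crosses AB
  edge (11,16)–(11,24): clear
  edge (11,24)–(9,23): clear
  edge (9,23)–(2,15): crosses AB
  → BLOCKED
Obstacle 2 [(2,1) (10,1) (10,9) (2,9)]:
  edge (2,1)–(10,1): clear
  edge (10,1)–(10,9): clear
  edge (10,9)–(2,9): clear
  edge (2,9)–(2,1): clear
  midpoint (10,15) outside
  → clear
Obstacle 3 [(13,1) (21,0) (23,2) (24,11) (15,10)]:
  edge (13,1)–(21,0): clear
  edge (21,0)–(23,2): clear
  edge (23,2)–(24,11): clear
  edge (24,11)–(15,10): clear
  edge (15,10)–(13,1): clear
  midpoint (10,15) outside
  → clear

BLOCKED by obstacle 1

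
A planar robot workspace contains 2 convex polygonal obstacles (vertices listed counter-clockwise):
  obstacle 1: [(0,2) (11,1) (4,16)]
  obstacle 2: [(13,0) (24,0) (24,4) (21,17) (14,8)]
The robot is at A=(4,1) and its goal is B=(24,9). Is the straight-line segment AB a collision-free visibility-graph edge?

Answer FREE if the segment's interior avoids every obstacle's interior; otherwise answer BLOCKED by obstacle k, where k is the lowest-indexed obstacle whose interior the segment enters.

BLOCKED by obstacle 1

Obstacle 1 [(0,2) (11,1) (4,16)]:
  edge (0,2)–(11,1): crosses AB
  edge (11,1)–(4,16): crosses AB
  edge (4,16)–(0,2): clear
  → BLOCKED
Obstacle 2 [(13,0) (24,0) (24,4) (21,17) (14,8)]:
  edge (13,0)–(24,0): clear
  edge (24,0)–(24,4): clear
  edge (24,4)–(21,17): crosses AB
  edge (21,17)–(14,8): clear
  edge (14,8)–(13,0): crosses AB
  → BLOCKED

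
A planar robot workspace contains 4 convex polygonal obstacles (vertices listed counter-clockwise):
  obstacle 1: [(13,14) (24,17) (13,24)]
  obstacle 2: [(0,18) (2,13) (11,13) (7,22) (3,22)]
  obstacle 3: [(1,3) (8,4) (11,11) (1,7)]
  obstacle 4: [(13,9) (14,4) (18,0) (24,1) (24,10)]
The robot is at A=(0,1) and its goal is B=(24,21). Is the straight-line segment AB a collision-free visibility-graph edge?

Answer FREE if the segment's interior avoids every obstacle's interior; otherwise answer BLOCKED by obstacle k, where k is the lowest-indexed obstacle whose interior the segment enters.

Obstacle 1 [(13,14) (24,17) (13,24)]:
  edge (13,14)–(24,17): crosses AB
  edge (24,17)–(13,24): crosses AB
  edge (13,24)–(13,14): clear
  → BLOCKED
Obstacle 2 [(0,18) (2,13) (11,13) (7,22) (3,22)]:
  edge (0,18)–(2,13): clear
  edge (2,13)–(11,13): clear
  edge (11,13)–(7,22): clear
  edge (7,22)–(3,22): clear
  edge (3,22)–(0,18): clear
  midpoint (12,11) outside
  → clear
Obstacle 3 [(1,3) (8,4) (11,11) (1,7)]:
  edge (1,3)–(8,4): crosses AB
  edge (8,4)–(11,11): crosses AB
  edge (11,11)–(1,7): clear
  edge (1,7)–(1,3): clear
  → BLOCKED
Obstacle 4 [(13,9) (14,4) (18,0) (24,1) (24,10)]:
  edge (13,9)–(14,4): clear
  edge (14,4)–(18,0): clear
  edge (18,0)–(24,1): clear
  edge (24,1)–(24,10): clear
  edge (24,10)–(13,9): clear
  midpoint (12,11) outside
  → clear

BLOCKED by obstacle 1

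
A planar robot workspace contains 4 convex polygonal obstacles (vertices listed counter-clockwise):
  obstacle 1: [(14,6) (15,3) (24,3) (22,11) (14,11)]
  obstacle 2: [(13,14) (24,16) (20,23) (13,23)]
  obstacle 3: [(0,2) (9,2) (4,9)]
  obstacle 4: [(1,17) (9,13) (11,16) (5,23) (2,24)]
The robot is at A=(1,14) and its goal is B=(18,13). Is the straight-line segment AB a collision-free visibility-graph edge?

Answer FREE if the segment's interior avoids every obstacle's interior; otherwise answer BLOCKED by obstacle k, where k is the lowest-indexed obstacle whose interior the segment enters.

Obstacle 1 [(14,6) (15,3) (24,3) (22,11) (14,11)]:
  edge (14,6)–(15,3): clear
  edge (15,3)–(24,3): clear
  edge (24,3)–(22,11): clear
  edge (22,11)–(14,11): clear
  edge (14,11)–(14,6): clear
  midpoint (19/2,27/2) outside
  → clear
Obstacle 2 [(13,14) (24,16) (20,23) (13,23)]:
  edge (13,14)–(24,16): clear
  edge (24,16)–(20,23): clear
  edge (20,23)–(13,23): clear
  edge (13,23)–(13,14): clear
  midpoint (19/2,27/2) outside
  → clear
Obstacle 3 [(0,2) (9,2) (4,9)]:
  edge (0,2)–(9,2): clear
  edge (9,2)–(4,9): clear
  edge (4,9)–(0,2): clear
  midpoint (19/2,27/2) outside
  → clear
Obstacle 4 [(1,17) (9,13) (11,16) (5,23) (2,24)]:
  edge (1,17)–(9,13): crosses AB
  edge (9,13)–(11,16): crosses AB
  edge (11,16)–(5,23): clear
  edge (5,23)–(2,24): clear
  edge (2,24)–(1,17): clear
  → BLOCKED

BLOCKED by obstacle 4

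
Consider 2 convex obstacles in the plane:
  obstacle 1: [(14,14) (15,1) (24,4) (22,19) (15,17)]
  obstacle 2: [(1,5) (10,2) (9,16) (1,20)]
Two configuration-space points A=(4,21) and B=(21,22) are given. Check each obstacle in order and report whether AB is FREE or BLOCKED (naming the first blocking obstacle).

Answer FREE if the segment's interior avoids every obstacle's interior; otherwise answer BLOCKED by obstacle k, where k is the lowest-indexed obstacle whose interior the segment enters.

FREE

Obstacle 1 [(14,14) (15,1) (24,4) (22,19) (15,17)]:
  edge (14,14)–(15,1): clear
  edge (15,1)–(24,4): clear
  edge (24,4)–(22,19): clear
  edge (22,19)–(15,17): clear
  edge (15,17)–(14,14): clear
  midpoint (25/2,43/2) outside
  → clear
Obstacle 2 [(1,5) (10,2) (9,16) (1,20)]:
  edge (1,5)–(10,2): clear
  edge (10,2)–(9,16): clear
  edge (9,16)–(1,20): clear
  edge (1,20)–(1,5): clear
  midpoint (25/2,43/2) outside
  → clear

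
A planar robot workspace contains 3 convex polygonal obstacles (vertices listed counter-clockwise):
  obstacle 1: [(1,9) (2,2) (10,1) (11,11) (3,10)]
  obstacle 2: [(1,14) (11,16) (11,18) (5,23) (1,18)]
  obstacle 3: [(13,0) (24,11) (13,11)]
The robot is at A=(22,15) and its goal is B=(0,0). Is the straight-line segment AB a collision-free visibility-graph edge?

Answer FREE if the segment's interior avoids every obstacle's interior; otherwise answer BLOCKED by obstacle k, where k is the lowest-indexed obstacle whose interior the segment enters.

BLOCKED by obstacle 1

Obstacle 1 [(1,9) (2,2) (10,1) (11,11) (3,10)]:
  edge (1,9)–(2,2): clear
  edge (2,2)–(10,1): crosses AB
  edge (10,1)–(11,11): crosses AB
  edge (11,11)–(3,10): clear
  edge (3,10)–(1,9): clear
  → BLOCKED
Obstacle 2 [(1,14) (11,16) (11,18) (5,23) (1,18)]:
  edge (1,14)–(11,16): clear
  edge (11,16)–(11,18): clear
  edge (11,18)–(5,23): clear
  edge (5,23)–(1,18): clear
  edge (1,18)–(1,14): clear
  midpoint (11,15/2) outside
  → clear
Obstacle 3 [(13,0) (24,11) (13,11)]:
  edge (13,0)–(24,11): clear
  edge (24,11)–(13,11): crosses AB
  edge (13,11)–(13,0): crosses AB
  → BLOCKED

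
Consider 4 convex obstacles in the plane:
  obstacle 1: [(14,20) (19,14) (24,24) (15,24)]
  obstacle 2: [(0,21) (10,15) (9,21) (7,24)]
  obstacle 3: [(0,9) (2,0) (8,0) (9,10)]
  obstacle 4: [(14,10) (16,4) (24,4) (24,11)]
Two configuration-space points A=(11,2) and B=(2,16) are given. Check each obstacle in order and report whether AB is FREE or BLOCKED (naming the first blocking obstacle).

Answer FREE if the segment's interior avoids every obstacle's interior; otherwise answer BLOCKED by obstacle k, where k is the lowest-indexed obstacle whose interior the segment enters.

BLOCKED by obstacle 3

Obstacle 1 [(14,20) (19,14) (24,24) (15,24)]:
  edge (14,20)–(19,14): clear
  edge (19,14)–(24,24): clear
  edge (24,24)–(15,24): clear
  edge (15,24)–(14,20): clear
  midpoint (13/2,9) outside
  → clear
Obstacle 2 [(0,21) (10,15) (9,21) (7,24)]:
  edge (0,21)–(10,15): clear
  edge (10,15)–(9,21): clear
  edge (9,21)–(7,24): clear
  edge (7,24)–(0,21): clear
  midpoint (13/2,9) outside
  → clear
Obstacle 3 [(0,9) (2,0) (8,0) (9,10)]:
  edge (0,9)–(2,0): clear
  edge (2,0)–(8,0): clear
  edge (8,0)–(9,10): crosses AB
  edge (9,10)–(0,9): crosses AB
  → BLOCKED
Obstacle 4 [(14,10) (16,4) (24,4) (24,11)]:
  edge (14,10)–(16,4): clear
  edge (16,4)–(24,4): clear
  edge (24,4)–(24,11): clear
  edge (24,11)–(14,10): clear
  midpoint (13/2,9) outside
  → clear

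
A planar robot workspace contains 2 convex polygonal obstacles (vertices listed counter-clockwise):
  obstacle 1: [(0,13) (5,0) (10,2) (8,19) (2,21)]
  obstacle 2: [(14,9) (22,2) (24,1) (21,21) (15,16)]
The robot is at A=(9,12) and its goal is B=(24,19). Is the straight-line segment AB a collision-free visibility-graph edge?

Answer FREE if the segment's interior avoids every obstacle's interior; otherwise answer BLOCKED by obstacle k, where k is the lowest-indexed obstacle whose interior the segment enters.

Obstacle 1 [(0,13) (5,0) (10,2) (8,19) (2,21)]:
  edge (0,13)–(5,0): clear
  edge (5,0)–(10,2): clear
  edge (10,2)–(8,19): clear
  edge (8,19)–(2,21): clear
  edge (2,21)–(0,13): clear
  midpoint (33/2,31/2) outside
  → clear
Obstacle 2 [(14,9) (22,2) (24,1) (21,21) (15,16)]:
  edge (14,9)–(22,2): clear
  edge (22,2)–(24,1): clear
  edge (24,1)–(21,21): crosses AB
  edge (21,21)–(15,16): clear
  edge (15,16)–(14,9): crosses AB
  → BLOCKED

BLOCKED by obstacle 2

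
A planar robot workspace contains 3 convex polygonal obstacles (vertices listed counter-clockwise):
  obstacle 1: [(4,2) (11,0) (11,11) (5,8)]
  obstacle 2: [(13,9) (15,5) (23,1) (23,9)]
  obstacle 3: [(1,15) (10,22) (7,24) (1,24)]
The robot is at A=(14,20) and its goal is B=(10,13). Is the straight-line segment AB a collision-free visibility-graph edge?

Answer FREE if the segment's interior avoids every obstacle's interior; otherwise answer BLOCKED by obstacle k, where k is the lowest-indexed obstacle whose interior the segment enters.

Obstacle 1 [(4,2) (11,0) (11,11) (5,8)]:
  edge (4,2)–(11,0): clear
  edge (11,0)–(11,11): clear
  edge (11,11)–(5,8): clear
  edge (5,8)–(4,2): clear
  midpoint (12,33/2) outside
  → clear
Obstacle 2 [(13,9) (15,5) (23,1) (23,9)]:
  edge (13,9)–(15,5): clear
  edge (15,5)–(23,1): clear
  edge (23,1)–(23,9): clear
  edge (23,9)–(13,9): clear
  midpoint (12,33/2) outside
  → clear
Obstacle 3 [(1,15) (10,22) (7,24) (1,24)]:
  edge (1,15)–(10,22): clear
  edge (10,22)–(7,24): clear
  edge (7,24)–(1,24): clear
  edge (1,24)–(1,15): clear
  midpoint (12,33/2) outside
  → clear

FREE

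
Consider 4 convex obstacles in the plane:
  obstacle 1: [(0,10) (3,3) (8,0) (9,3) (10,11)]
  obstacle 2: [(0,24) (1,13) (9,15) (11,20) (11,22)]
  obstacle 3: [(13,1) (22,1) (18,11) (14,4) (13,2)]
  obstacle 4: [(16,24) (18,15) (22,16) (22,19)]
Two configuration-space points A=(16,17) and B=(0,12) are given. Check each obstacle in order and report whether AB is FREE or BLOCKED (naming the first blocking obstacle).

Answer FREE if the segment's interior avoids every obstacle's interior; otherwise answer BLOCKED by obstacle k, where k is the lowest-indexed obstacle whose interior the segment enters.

Obstacle 1 [(0,10) (3,3) (8,0) (9,3) (10,11)]:
  edge (0,10)–(3,3): clear
  edge (3,3)–(8,0): clear
  edge (8,0)–(9,3): clear
  edge (9,3)–(10,11): clear
  edge (10,11)–(0,10): clear
  midpoint (8,29/2) outside
  → clear
Obstacle 2 [(0,24) (1,13) (9,15) (11,20) (11,22)]:
  edge (0,24)–(1,13): clear
  edge (1,13)–(9,15): clear
  edge (9,15)–(11,20): clear
  edge (11,20)–(11,22): clear
  edge (11,22)–(0,24): clear
  midpoint (8,29/2) outside
  → clear
Obstacle 3 [(13,1) (22,1) (18,11) (14,4) (13,2)]:
  edge (13,1)–(22,1): clear
  edge (22,1)–(18,11): clear
  edge (18,11)–(14,4): clear
  edge (14,4)–(13,2): clear
  edge (13,2)–(13,1): clear
  midpoint (8,29/2) outside
  → clear
Obstacle 4 [(16,24) (18,15) (22,16) (22,19)]:
  edge (16,24)–(18,15): clear
  edge (18,15)–(22,16): clear
  edge (22,16)–(22,19): clear
  edge (22,19)–(16,24): clear
  midpoint (8,29/2) outside
  → clear

FREE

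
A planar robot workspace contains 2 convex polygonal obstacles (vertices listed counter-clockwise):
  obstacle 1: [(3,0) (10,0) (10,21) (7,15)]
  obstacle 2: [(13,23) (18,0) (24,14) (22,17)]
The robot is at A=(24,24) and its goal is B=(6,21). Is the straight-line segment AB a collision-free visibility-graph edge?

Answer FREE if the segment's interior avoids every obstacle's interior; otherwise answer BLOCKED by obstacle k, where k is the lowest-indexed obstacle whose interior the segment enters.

Obstacle 1 [(3,0) (10,0) (10,21) (7,15)]:
  edge (3,0)–(10,0): clear
  edge (10,0)–(10,21): clear
  edge (10,21)–(7,15): clear
  edge (7,15)–(3,0): clear
  midpoint (15,45/2) outside
  → clear
Obstacle 2 [(13,23) (18,0) (24,14) (22,17)]:
  edge (13,23)–(18,0): crosses AB
  edge (18,0)–(24,14): clear
  edge (24,14)–(22,17): clear
  edge (22,17)–(13,23): crosses AB
  → BLOCKED

BLOCKED by obstacle 2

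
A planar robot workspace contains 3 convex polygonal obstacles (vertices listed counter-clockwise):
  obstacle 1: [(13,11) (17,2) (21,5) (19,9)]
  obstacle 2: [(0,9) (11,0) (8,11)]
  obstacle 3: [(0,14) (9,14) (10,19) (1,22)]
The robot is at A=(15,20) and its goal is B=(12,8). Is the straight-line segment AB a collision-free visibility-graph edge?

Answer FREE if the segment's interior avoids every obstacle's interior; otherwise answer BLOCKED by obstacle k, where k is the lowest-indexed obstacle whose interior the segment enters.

Obstacle 1 [(13,11) (17,2) (21,5) (19,9)]:
  edge (13,11)–(17,2): clear
  edge (17,2)–(21,5): clear
  edge (21,5)–(19,9): clear
  edge (19,9)–(13,11): clear
  midpoint (27/2,14) outside
  → clear
Obstacle 2 [(0,9) (11,0) (8,11)]:
  edge (0,9)–(11,0): clear
  edge (11,0)–(8,11): clear
  edge (8,11)–(0,9): clear
  midpoint (27/2,14) outside
  → clear
Obstacle 3 [(0,14) (9,14) (10,19) (1,22)]:
  edge (0,14)–(9,14): clear
  edge (9,14)–(10,19): clear
  edge (10,19)–(1,22): clear
  edge (1,22)–(0,14): clear
  midpoint (27/2,14) outside
  → clear

FREE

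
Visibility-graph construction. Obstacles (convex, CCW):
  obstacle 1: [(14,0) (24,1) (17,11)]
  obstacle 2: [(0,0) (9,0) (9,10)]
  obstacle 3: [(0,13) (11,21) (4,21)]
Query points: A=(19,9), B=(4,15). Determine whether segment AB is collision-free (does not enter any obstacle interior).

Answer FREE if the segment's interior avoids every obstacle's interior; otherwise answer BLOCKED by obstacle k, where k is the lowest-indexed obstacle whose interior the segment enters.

BLOCKED by obstacle 1

Obstacle 1 [(14,0) (24,1) (17,11)]:
  edge (14,0)–(24,1): clear
  edge (24,1)–(17,11): crosses AB
  edge (17,11)–(14,0): crosses AB
  → BLOCKED
Obstacle 2 [(0,0) (9,0) (9,10)]:
  edge (0,0)–(9,0): clear
  edge (9,0)–(9,10): clear
  edge (9,10)–(0,0): clear
  midpoint (23/2,12) outside
  → clear
Obstacle 3 [(0,13) (11,21) (4,21)]:
  edge (0,13)–(11,21): clear
  edge (11,21)–(4,21): clear
  edge (4,21)–(0,13): clear
  midpoint (23/2,12) outside
  → clear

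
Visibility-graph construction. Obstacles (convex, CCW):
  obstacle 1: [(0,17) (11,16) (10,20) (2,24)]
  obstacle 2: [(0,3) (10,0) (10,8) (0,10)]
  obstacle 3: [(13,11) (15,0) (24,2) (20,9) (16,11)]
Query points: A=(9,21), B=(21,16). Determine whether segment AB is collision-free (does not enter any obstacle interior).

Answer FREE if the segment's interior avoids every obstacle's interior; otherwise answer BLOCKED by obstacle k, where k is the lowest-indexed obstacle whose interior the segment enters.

FREE

Obstacle 1 [(0,17) (11,16) (10,20) (2,24)]:
  edge (0,17)–(11,16): clear
  edge (11,16)–(10,20): clear
  edge (10,20)–(2,24): clear
  edge (2,24)–(0,17): clear
  midpoint (15,37/2) outside
  → clear
Obstacle 2 [(0,3) (10,0) (10,8) (0,10)]:
  edge (0,3)–(10,0): clear
  edge (10,0)–(10,8): clear
  edge (10,8)–(0,10): clear
  edge (0,10)–(0,3): clear
  midpoint (15,37/2) outside
  → clear
Obstacle 3 [(13,11) (15,0) (24,2) (20,9) (16,11)]:
  edge (13,11)–(15,0): clear
  edge (15,0)–(24,2): clear
  edge (24,2)–(20,9): clear
  edge (20,9)–(16,11): clear
  edge (16,11)–(13,11): clear
  midpoint (15,37/2) outside
  → clear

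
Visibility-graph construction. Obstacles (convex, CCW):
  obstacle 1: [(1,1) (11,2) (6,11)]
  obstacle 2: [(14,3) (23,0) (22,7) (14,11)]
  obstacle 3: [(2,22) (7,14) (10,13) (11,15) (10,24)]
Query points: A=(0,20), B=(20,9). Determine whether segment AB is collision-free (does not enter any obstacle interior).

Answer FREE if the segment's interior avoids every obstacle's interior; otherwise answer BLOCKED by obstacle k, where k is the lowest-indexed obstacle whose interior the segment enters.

BLOCKED by obstacle 3

Obstacle 1 [(1,1) (11,2) (6,11)]:
  edge (1,1)–(11,2): clear
  edge (11,2)–(6,11): clear
  edge (6,11)–(1,1): clear
  midpoint (10,29/2) outside
  → clear
Obstacle 2 [(14,3) (23,0) (22,7) (14,11)]:
  edge (14,3)–(23,0): clear
  edge (23,0)–(22,7): clear
  edge (22,7)–(14,11): clear
  edge (14,11)–(14,3): clear
  midpoint (10,29/2) outside
  → clear
Obstacle 3 [(2,22) (7,14) (10,13) (11,15) (10,24)]:
  edge (2,22)–(7,14): crosses AB
  edge (7,14)–(10,13): clear
  edge (10,13)–(11,15): crosses AB
  edge (11,15)–(10,24): clear
  edge (10,24)–(2,22): clear
  → BLOCKED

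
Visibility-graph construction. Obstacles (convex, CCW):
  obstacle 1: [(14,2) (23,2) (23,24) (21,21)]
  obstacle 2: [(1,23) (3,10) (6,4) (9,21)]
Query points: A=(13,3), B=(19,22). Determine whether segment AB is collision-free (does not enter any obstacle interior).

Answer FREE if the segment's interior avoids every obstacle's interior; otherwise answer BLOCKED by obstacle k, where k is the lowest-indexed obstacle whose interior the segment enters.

Obstacle 1 [(14,2) (23,2) (23,24) (21,21)]:
  edge (14,2)–(23,2): clear
  edge (23,2)–(23,24): clear
  edge (23,24)–(21,21): clear
  edge (21,21)–(14,2): clear
  midpoint (16,25/2) outside
  → clear
Obstacle 2 [(1,23) (3,10) (6,4) (9,21)]:
  edge (1,23)–(3,10): clear
  edge (3,10)–(6,4): clear
  edge (6,4)–(9,21): clear
  edge (9,21)–(1,23): clear
  midpoint (16,25/2) outside
  → clear

FREE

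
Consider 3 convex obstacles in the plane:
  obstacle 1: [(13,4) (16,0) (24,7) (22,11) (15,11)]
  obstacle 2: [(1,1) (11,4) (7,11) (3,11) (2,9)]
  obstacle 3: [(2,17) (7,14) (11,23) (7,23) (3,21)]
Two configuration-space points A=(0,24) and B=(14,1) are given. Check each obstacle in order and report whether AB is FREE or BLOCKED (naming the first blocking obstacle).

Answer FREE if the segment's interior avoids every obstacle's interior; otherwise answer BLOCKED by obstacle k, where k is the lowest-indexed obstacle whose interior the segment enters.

Obstacle 1 [(13,4) (16,0) (24,7) (22,11) (15,11)]:
  edge (13,4)–(16,0): clear
  edge (16,0)–(24,7): clear
  edge (24,7)–(22,11): clear
  edge (22,11)–(15,11): clear
  edge (15,11)–(13,4): clear
  midpoint (7,25/2) outside
  → clear
Obstacle 2 [(1,1) (11,4) (7,11) (3,11) (2,9)]:
  edge (1,1)–(11,4): clear
  edge (11,4)–(7,11): clear
  edge (7,11)–(3,11): clear
  edge (3,11)–(2,9): clear
  edge (2,9)–(1,1): clear
  midpoint (7,25/2) outside
  → clear
Obstacle 3 [(2,17) (7,14) (11,23) (7,23) (3,21)]:
  edge (2,17)–(7,14): crosses AB
  edge (7,14)–(11,23): clear
  edge (11,23)–(7,23): clear
  edge (7,23)–(3,21): clear
  edge (3,21)–(2,17): crosses AB
  → BLOCKED

BLOCKED by obstacle 3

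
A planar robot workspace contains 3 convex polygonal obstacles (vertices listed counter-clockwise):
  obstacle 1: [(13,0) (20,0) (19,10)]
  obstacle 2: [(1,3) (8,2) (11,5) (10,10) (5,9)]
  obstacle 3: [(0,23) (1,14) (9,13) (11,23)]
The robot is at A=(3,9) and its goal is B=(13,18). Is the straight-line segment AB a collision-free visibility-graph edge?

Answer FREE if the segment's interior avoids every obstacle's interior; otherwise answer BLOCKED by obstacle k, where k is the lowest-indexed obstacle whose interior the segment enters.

BLOCKED by obstacle 3

Obstacle 1 [(13,0) (20,0) (19,10)]:
  edge (13,0)–(20,0): clear
  edge (20,0)–(19,10): clear
  edge (19,10)–(13,0): clear
  midpoint (8,27/2) outside
  → clear
Obstacle 2 [(1,3) (8,2) (11,5) (10,10) (5,9)]:
  edge (1,3)–(8,2): clear
  edge (8,2)–(11,5): clear
  edge (11,5)–(10,10): clear
  edge (10,10)–(5,9): clear
  edge (5,9)–(1,3): clear
  midpoint (8,27/2) outside
  → clear
Obstacle 3 [(0,23) (1,14) (9,13) (11,23)]:
  edge (0,23)–(1,14): clear
  edge (1,14)–(9,13): crosses AB
  edge (9,13)–(11,23): crosses AB
  edge (11,23)–(0,23): clear
  → BLOCKED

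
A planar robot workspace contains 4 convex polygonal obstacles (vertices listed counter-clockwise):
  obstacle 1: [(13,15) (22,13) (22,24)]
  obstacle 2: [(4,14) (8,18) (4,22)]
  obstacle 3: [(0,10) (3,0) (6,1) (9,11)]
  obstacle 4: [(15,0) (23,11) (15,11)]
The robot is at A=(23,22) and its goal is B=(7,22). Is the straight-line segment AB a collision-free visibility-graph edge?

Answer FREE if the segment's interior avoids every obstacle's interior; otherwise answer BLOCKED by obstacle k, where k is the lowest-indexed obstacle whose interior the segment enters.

Obstacle 1 [(13,15) (22,13) (22,24)]:
  edge (13,15)–(22,13): clear
  edge (22,13)–(22,24): crosses AB
  edge (22,24)–(13,15): crosses AB
  → BLOCKED
Obstacle 2 [(4,14) (8,18) (4,22)]:
  edge (4,14)–(8,18): clear
  edge (8,18)–(4,22): clear
  edge (4,22)–(4,14): clear
  midpoint (15,22) outside
  → clear
Obstacle 3 [(0,10) (3,0) (6,1) (9,11)]:
  edge (0,10)–(3,0): clear
  edge (3,0)–(6,1): clear
  edge (6,1)–(9,11): clear
  edge (9,11)–(0,10): clear
  midpoint (15,22) outside
  → clear
Obstacle 4 [(15,0) (23,11) (15,11)]:
  edge (15,0)–(23,11): clear
  edge (23,11)–(15,11): clear
  edge (15,11)–(15,0): clear
  midpoint (15,22) outside
  → clear

BLOCKED by obstacle 1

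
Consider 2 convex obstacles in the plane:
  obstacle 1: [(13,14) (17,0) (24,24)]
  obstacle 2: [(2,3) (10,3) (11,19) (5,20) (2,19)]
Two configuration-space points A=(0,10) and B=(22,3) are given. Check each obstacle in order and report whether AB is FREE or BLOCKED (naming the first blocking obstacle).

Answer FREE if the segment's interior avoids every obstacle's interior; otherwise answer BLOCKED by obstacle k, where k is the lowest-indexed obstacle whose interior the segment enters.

Obstacle 1 [(13,14) (17,0) (24,24)]:
  edge (13,14)–(17,0): crosses AB
  edge (17,0)–(24,24): crosses AB
  edge (24,24)–(13,14): clear
  → BLOCKED
Obstacle 2 [(2,3) (10,3) (11,19) (5,20) (2,19)]:
  edge (2,3)–(10,3): clear
  edge (10,3)–(11,19): crosses AB
  edge (11,19)–(5,20): clear
  edge (5,20)–(2,19): clear
  edge (2,19)–(2,3): crosses AB
  → BLOCKED

BLOCKED by obstacle 1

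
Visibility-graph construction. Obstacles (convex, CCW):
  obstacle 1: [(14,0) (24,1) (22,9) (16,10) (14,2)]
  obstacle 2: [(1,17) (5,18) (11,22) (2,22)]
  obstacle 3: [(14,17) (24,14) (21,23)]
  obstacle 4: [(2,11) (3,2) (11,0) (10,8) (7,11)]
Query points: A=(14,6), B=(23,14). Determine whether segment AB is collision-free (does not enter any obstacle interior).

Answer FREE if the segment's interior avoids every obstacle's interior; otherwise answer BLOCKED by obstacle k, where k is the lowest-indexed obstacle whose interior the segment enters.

Obstacle 1 [(14,0) (24,1) (22,9) (16,10) (14,2)]:
  edge (14,0)–(24,1): clear
  edge (24,1)–(22,9): clear
  edge (22,9)–(16,10): crosses AB
  edge (16,10)–(14,2): crosses AB
  edge (14,2)–(14,0): clear
  → BLOCKED
Obstacle 2 [(1,17) (5,18) (11,22) (2,22)]:
  edge (1,17)–(5,18): clear
  edge (5,18)–(11,22): clear
  edge (11,22)–(2,22): clear
  edge (2,22)–(1,17): clear
  midpoint (37/2,10) outside
  → clear
Obstacle 3 [(14,17) (24,14) (21,23)]:
  edge (14,17)–(24,14): clear
  edge (24,14)–(21,23): clear
  edge (21,23)–(14,17): clear
  midpoint (37/2,10) outside
  → clear
Obstacle 4 [(2,11) (3,2) (11,0) (10,8) (7,11)]:
  edge (2,11)–(3,2): clear
  edge (3,2)–(11,0): clear
  edge (11,0)–(10,8): clear
  edge (10,8)–(7,11): clear
  edge (7,11)–(2,11): clear
  midpoint (37/2,10) outside
  → clear

BLOCKED by obstacle 1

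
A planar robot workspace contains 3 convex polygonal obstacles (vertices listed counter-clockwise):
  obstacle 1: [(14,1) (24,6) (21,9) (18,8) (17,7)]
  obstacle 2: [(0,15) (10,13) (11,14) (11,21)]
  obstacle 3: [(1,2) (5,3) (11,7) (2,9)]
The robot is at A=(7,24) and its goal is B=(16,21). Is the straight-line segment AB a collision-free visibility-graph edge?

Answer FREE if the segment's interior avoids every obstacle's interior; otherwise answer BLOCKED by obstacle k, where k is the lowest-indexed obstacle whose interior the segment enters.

FREE

Obstacle 1 [(14,1) (24,6) (21,9) (18,8) (17,7)]:
  edge (14,1)–(24,6): clear
  edge (24,6)–(21,9): clear
  edge (21,9)–(18,8): clear
  edge (18,8)–(17,7): clear
  edge (17,7)–(14,1): clear
  midpoint (23/2,45/2) outside
  → clear
Obstacle 2 [(0,15) (10,13) (11,14) (11,21)]:
  edge (0,15)–(10,13): clear
  edge (10,13)–(11,14): clear
  edge (11,14)–(11,21): clear
  edge (11,21)–(0,15): clear
  midpoint (23/2,45/2) outside
  → clear
Obstacle 3 [(1,2) (5,3) (11,7) (2,9)]:
  edge (1,2)–(5,3): clear
  edge (5,3)–(11,7): clear
  edge (11,7)–(2,9): clear
  edge (2,9)–(1,2): clear
  midpoint (23/2,45/2) outside
  → clear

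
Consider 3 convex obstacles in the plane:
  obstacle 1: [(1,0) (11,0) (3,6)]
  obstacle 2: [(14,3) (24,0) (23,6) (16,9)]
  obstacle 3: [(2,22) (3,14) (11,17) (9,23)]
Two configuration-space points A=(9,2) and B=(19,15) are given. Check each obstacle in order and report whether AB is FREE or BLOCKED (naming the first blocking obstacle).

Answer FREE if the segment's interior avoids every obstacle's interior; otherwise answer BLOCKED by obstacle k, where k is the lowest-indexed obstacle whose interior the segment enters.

Obstacle 1 [(1,0) (11,0) (3,6)]:
  edge (1,0)–(11,0): clear
  edge (11,0)–(3,6): clear
  edge (3,6)–(1,0): clear
  midpoint (14,17/2) outside
  → clear
Obstacle 2 [(14,3) (24,0) (23,6) (16,9)]:
  edge (14,3)–(24,0): clear
  edge (24,0)–(23,6): clear
  edge (23,6)–(16,9): clear
  edge (16,9)–(14,3): clear
  midpoint (14,17/2) outside
  → clear
Obstacle 3 [(2,22) (3,14) (11,17) (9,23)]:
  edge (2,22)–(3,14): clear
  edge (3,14)–(11,17): clear
  edge (11,17)–(9,23): clear
  edge (9,23)–(2,22): clear
  midpoint (14,17/2) outside
  → clear

FREE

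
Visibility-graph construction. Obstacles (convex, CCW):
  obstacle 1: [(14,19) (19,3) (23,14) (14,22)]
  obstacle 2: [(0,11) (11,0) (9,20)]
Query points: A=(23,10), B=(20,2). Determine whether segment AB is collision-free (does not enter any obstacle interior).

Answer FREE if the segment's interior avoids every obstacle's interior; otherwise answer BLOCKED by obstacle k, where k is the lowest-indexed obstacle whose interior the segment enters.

Obstacle 1 [(14,19) (19,3) (23,14) (14,22)]:
  edge (14,19)–(19,3): clear
  edge (19,3)–(23,14): clear
  edge (23,14)–(14,22): clear
  edge (14,22)–(14,19): clear
  midpoint (43/2,6) outside
  → clear
Obstacle 2 [(0,11) (11,0) (9,20)]:
  edge (0,11)–(11,0): clear
  edge (11,0)–(9,20): clear
  edge (9,20)–(0,11): clear
  midpoint (43/2,6) outside
  → clear

FREE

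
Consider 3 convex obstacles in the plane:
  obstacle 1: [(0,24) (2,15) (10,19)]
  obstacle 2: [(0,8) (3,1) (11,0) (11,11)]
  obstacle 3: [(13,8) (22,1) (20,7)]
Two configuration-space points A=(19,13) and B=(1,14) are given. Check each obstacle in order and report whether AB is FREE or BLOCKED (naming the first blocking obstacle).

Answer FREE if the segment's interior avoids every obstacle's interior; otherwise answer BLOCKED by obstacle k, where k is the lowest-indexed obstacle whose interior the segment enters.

FREE

Obstacle 1 [(0,24) (2,15) (10,19)]:
  edge (0,24)–(2,15): clear
  edge (2,15)–(10,19): clear
  edge (10,19)–(0,24): clear
  midpoint (10,27/2) outside
  → clear
Obstacle 2 [(0,8) (3,1) (11,0) (11,11)]:
  edge (0,8)–(3,1): clear
  edge (3,1)–(11,0): clear
  edge (11,0)–(11,11): clear
  edge (11,11)–(0,8): clear
  midpoint (10,27/2) outside
  → clear
Obstacle 3 [(13,8) (22,1) (20,7)]:
  edge (13,8)–(22,1): clear
  edge (22,1)–(20,7): clear
  edge (20,7)–(13,8): clear
  midpoint (10,27/2) outside
  → clear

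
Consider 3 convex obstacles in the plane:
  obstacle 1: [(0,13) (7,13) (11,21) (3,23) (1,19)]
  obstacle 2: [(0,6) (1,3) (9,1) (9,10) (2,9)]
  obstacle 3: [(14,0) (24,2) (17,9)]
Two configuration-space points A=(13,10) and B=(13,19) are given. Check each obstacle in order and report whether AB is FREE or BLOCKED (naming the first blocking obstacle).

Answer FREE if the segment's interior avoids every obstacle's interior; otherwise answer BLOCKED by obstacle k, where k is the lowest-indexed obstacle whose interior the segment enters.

Obstacle 1 [(0,13) (7,13) (11,21) (3,23) (1,19)]:
  edge (0,13)–(7,13): clear
  edge (7,13)–(11,21): clear
  edge (11,21)–(3,23): clear
  edge (3,23)–(1,19): clear
  edge (1,19)–(0,13): clear
  midpoint (13,29/2) outside
  → clear
Obstacle 2 [(0,6) (1,3) (9,1) (9,10) (2,9)]:
  edge (0,6)–(1,3): clear
  edge (1,3)–(9,1): clear
  edge (9,1)–(9,10): clear
  edge (9,10)–(2,9): clear
  edge (2,9)–(0,6): clear
  midpoint (13,29/2) outside
  → clear
Obstacle 3 [(14,0) (24,2) (17,9)]:
  edge (14,0)–(24,2): clear
  edge (24,2)–(17,9): clear
  edge (17,9)–(14,0): clear
  midpoint (13,29/2) outside
  → clear

FREE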